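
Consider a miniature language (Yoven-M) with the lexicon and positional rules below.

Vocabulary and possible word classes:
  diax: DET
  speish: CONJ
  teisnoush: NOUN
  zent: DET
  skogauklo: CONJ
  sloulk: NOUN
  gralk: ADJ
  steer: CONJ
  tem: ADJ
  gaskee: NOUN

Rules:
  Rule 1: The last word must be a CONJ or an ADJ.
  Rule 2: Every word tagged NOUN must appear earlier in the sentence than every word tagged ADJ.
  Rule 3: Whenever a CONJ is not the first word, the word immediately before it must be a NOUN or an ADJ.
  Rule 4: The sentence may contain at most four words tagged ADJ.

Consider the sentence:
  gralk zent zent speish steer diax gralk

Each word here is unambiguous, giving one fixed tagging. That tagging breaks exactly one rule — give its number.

Fixed tagging: ADJ DET DET CONJ CONJ DET ADJ.
Checking each rule: R1 holds, R2 holds, R3 violated, R4 holds.
Only rule 3 fails.

3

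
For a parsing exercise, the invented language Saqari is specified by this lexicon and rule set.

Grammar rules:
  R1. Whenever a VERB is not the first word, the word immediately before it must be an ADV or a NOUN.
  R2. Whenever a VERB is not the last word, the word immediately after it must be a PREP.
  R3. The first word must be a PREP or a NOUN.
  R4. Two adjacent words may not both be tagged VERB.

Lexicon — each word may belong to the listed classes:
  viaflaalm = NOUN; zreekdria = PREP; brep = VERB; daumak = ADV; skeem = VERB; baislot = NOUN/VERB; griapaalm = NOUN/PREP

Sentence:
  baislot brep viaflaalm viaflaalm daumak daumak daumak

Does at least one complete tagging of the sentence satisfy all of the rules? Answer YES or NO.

NO

Candidates per position — 1:baislot {NOUN,VERB}; 2:brep {VERB}; 3:viaflaalm {NOUN}; 4:viaflaalm {NOUN}; 5:daumak {ADV}; 6:daumak {ADV}; 7:daumak {ADV}.
Rule 2 cannot be satisfied by any choice of tags from the lexicon.
So there is no consistent tagging.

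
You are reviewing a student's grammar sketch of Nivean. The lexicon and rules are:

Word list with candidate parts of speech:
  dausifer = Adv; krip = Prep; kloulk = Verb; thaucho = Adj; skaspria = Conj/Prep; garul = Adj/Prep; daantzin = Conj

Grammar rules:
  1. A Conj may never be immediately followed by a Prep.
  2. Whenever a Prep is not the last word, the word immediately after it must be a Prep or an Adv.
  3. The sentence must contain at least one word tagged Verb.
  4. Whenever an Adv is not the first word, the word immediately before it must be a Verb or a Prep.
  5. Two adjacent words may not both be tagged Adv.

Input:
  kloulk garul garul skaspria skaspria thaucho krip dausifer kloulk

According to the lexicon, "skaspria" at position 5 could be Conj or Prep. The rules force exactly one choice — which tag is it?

Candidates per position — 1:kloulk {Verb}; 2:garul {Adj,Prep}; 3:garul {Adj,Prep}; 4:skaspria {Conj,Prep}; 5:skaspria {Conj,Prep}; 6:thaucho {Adj}; 7:krip {Prep}; 8:dausifer {Adv}; 9:kloulk {Verb}.
Position 2: Prep is ruled out by rule 2; that leaves Adj.
Position 3: Prep is ruled out by rule 2; that leaves Adj.
Position 4: Prep is ruled out by rule 2; that leaves Conj.
Position 5: Prep is ruled out by rule 1; that leaves Conj.
The only consistent sequence is: Verb Adj Adj Conj Conj Adj Prep Adv Verb.
Check: rule 1 ok; rule 2 ok; rule 3 ok; rule 4 ok; rule 5 ok.

Conj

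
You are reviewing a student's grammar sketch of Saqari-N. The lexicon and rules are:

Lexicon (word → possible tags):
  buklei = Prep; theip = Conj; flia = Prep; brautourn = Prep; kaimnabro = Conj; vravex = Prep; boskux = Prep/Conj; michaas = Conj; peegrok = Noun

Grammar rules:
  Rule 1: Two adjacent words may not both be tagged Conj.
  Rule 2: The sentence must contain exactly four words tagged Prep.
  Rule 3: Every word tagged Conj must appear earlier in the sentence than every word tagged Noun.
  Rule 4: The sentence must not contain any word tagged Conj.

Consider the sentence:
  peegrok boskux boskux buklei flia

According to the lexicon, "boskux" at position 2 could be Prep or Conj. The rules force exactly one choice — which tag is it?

Prep

Candidates per position — 1:peegrok {Noun}; 2:boskux {Prep,Conj}; 3:boskux {Prep,Conj}; 4:buklei {Prep}; 5:flia {Prep}.
Position 2: tagging it Conj would leave rule 2 unsatisfiable, so it must be Prep.
Position 3: tagging it Conj would leave rule 2 unsatisfiable, so it must be Prep.
That leaves exactly one tagging: Noun Prep Prep Prep Prep.
Rule-by-rule: rule 1 ok; rule 2 ok; rule 3 ok; rule 4 ok.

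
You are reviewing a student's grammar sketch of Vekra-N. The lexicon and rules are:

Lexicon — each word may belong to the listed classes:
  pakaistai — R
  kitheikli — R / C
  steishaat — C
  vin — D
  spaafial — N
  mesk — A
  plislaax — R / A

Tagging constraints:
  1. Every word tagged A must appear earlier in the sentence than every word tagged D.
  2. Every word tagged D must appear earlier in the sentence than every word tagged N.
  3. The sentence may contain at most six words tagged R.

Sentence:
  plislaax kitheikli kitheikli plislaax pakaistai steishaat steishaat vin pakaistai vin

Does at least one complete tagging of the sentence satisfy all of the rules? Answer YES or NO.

Candidates per position — 1:plislaax {R,A}; 2:kitheikli {R,C}; 3:kitheikli {R,C}; 4:plislaax {R,A}; 5:pakaistai {R}; 6:steishaat {C}; 7:steishaat {C}; 8:vin {D}; 9:pakaistai {R}; 10:vin {D}.
One satisfying assignment: R C C R R C C D R D.
Rule-by-rule: rule 1 ok; rule 2 ok; rule 3 ok.

YES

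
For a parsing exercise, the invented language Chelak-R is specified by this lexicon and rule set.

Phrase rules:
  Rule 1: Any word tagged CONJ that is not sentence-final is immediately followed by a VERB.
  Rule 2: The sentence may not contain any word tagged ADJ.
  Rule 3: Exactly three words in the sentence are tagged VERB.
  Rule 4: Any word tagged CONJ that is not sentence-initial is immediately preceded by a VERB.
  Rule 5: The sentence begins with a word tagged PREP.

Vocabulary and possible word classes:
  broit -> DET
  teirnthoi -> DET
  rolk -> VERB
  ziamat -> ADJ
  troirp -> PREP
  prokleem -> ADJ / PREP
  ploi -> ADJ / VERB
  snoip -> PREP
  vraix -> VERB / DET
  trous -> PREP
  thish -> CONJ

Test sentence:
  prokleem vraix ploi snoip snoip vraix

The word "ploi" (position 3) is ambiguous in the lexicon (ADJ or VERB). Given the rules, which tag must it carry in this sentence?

Candidates per position — 1:prokleem {ADJ,PREP}; 2:vraix {VERB,DET}; 3:ploi {ADJ,VERB}; 4:snoip {PREP}; 5:snoip {PREP}; 6:vraix {VERB,DET}.
If word 1 were ADJ, no tagging could satisfy rule 2; so word 1 is PREP.
If word 2 were DET, no tagging could satisfy rule 3; so word 2 is VERB.
If word 3 were ADJ, no tagging could satisfy rule 2; so word 3 is VERB.
If word 6 were DET, no tagging could satisfy rule 3; so word 6 is VERB.
That leaves exactly one tagging: PREP VERB VERB PREP PREP VERB.
Check: rule 1 satisfied; rule 2 satisfied; rule 3 satisfied; rule 4 satisfied; rule 5 satisfied.

VERB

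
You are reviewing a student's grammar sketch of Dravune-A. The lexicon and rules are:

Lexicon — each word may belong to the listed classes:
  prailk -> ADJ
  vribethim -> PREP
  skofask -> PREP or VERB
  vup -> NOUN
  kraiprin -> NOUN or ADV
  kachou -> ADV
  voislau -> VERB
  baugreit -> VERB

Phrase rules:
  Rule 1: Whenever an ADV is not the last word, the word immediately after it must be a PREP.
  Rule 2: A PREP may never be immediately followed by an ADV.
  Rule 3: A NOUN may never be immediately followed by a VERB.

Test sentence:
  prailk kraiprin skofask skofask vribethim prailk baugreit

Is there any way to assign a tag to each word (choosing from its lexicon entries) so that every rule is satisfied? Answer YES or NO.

YES

Candidates per position — 1:prailk {ADJ}; 2:kraiprin {NOUN,ADV}; 3:skofask {PREP,VERB}; 4:skofask {PREP,VERB}; 5:vribethim {PREP}; 6:prailk {ADJ}; 7:baugreit {VERB}.
One satisfying assignment: ADJ ADV PREP PREP PREP ADJ VERB.
Rule-by-rule: rule 1 holds; rule 2 holds; rule 3 holds.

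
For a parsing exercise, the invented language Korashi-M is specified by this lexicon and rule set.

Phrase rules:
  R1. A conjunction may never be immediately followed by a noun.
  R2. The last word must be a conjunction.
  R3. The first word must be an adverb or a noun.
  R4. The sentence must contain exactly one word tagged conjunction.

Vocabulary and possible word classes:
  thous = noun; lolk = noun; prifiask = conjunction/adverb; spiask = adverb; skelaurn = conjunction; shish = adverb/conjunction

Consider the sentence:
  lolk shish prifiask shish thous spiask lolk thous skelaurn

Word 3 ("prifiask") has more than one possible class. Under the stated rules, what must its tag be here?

adverb

Candidates per position — 1:lolk {noun}; 2:shish {adverb,conjunction}; 3:prifiask {conjunction,adverb}; 4:shish {adverb,conjunction}; 5:thous {noun}; 6:spiask {adverb}; 7:lolk {noun}; 8:thous {noun}; 9:skelaurn {conjunction}.
If word 2 were conjunction, no tagging could satisfy rule 4; so word 2 is adverb.
If word 3 were conjunction, no tagging could satisfy rule 4; so word 3 is adverb.
If word 4 were conjunction, no tagging could satisfy rule 1; so word 4 is adverb.
The only consistent sequence is: noun adverb adverb adverb noun adverb noun noun conjunction.
Checking: rule 1 satisfied; rule 2 satisfied; rule 3 satisfied; rule 4 satisfied.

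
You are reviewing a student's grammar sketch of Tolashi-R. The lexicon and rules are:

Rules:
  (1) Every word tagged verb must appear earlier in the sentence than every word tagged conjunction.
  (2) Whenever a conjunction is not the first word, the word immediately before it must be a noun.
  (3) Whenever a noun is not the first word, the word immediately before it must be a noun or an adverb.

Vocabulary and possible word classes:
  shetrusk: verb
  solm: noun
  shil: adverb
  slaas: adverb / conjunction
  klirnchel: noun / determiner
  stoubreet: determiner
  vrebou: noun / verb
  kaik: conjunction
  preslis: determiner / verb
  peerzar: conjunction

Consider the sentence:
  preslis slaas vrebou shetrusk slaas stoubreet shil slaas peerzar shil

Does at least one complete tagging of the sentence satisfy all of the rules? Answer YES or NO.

Candidates per position — 1:preslis {determiner,verb}; 2:slaas {adverb,conjunction}; 3:vrebou {noun,verb}; 4:shetrusk {verb}; 5:slaas {adverb,conjunction}; 6:stoubreet {determiner}; 7:shil {adverb}; 8:slaas {adverb,conjunction}; 9:peerzar {conjunction}; 10:shil {adverb}.
Rule 2 cannot be satisfied by any choice of tags from the lexicon.
So there is no consistent tagging.

NO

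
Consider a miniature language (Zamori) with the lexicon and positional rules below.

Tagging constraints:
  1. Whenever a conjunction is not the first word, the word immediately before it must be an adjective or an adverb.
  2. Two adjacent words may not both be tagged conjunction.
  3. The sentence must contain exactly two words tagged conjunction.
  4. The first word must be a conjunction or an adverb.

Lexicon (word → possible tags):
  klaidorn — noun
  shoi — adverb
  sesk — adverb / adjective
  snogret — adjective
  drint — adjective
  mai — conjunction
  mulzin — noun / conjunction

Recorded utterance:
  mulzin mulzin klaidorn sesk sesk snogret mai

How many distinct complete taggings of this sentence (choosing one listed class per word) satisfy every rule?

Candidates per position — 1:mulzin {noun,conjunction}; 2:mulzin {noun,conjunction}; 3:klaidorn {noun}; 4:sesk {adverb,adjective}; 5:sesk {adverb,adjective}; 6:snogret {adjective}; 7:mai {conjunction}.
There are 16 candidate sequences in total.
The sequences that satisfy every rule: conjunction noun noun adverb adverb adjective conjunction; conjunction noun noun adverb adjective adjective conjunction; conjunction noun noun adjective adverb adjective conjunction; conjunction noun noun adjective adjective adjective conjunction.
Count = 4.

4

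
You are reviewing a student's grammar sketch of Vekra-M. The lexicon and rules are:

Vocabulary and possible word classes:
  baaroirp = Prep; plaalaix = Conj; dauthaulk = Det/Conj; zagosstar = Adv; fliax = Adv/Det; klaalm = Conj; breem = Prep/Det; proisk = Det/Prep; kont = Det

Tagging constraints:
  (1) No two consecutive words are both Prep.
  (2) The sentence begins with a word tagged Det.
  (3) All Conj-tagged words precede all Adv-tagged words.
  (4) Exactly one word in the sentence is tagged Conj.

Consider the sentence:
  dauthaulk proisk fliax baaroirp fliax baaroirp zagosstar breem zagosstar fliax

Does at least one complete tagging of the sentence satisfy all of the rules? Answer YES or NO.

NO

Candidates per position — 1:dauthaulk {Det,Conj}; 2:proisk {Det,Prep}; 3:fliax {Adv,Det}; 4:baaroirp {Prep}; 5:fliax {Adv,Det}; 6:baaroirp {Prep}; 7:zagosstar {Adv}; 8:breem {Prep,Det}; 9:zagosstar {Adv}; 10:fliax {Adv,Det}.
Every candidate sequence violates at least one rule; no consistent tagging exists.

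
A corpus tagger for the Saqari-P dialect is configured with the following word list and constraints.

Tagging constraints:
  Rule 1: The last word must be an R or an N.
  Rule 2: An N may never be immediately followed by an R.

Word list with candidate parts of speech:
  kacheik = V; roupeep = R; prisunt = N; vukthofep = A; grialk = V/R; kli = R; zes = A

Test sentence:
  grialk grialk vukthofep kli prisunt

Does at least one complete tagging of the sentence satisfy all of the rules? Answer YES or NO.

YES

Candidates per position — 1:grialk {V,R}; 2:grialk {V,R}; 3:vukthofep {A}; 4:kli {R}; 5:prisunt {N}.
One satisfying assignment: R R A R N.
Verifying each rule — rule 1 satisfied; rule 2 satisfied.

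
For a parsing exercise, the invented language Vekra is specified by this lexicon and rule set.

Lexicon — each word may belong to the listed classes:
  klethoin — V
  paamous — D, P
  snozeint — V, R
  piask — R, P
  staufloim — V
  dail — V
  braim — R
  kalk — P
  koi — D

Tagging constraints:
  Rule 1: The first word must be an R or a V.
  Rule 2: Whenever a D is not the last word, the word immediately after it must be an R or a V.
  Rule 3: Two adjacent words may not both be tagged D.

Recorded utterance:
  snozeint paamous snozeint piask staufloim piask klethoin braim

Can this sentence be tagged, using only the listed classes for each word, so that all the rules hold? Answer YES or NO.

YES

Candidates per position — 1:snozeint {V,R}; 2:paamous {D,P}; 3:snozeint {V,R}; 4:piask {R,P}; 5:staufloim {V}; 6:piask {R,P}; 7:klethoin {V}; 8:braim {R}.
One satisfying assignment: R P V P V P V R.
Rule-by-rule: rule 1 holds; rule 2 holds; rule 3 holds.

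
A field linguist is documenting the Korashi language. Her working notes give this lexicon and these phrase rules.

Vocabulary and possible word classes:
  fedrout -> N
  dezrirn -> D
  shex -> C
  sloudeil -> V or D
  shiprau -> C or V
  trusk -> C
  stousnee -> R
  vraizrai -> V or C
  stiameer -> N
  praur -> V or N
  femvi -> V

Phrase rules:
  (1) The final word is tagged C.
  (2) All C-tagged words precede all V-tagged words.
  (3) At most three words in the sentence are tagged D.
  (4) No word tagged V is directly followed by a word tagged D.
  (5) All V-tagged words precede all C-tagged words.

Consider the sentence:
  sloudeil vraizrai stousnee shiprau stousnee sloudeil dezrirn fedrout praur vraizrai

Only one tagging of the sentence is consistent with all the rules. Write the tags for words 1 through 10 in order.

D C R C R D D N N C

Candidates per position — 1:sloudeil {V,D}; 2:vraizrai {V,C}; 3:stousnee {R}; 4:shiprau {C,V}; 5:stousnee {R}; 6:sloudeil {V,D}; 7:dezrirn {D}; 8:fedrout {N}; 9:praur {V,N}; 10:vraizrai {V,C}.
Position 6: tagging it V would leave rule 4 unsatisfiable, so it must be D.
Position 10: tagging it V would leave rule 1 unsatisfiable, so it must be C.
Position 1: tagging it V would leave rule 2 unsatisfiable, so it must be D.
Position 2: tagging it V would leave rule 2 unsatisfiable, so it must be C.
Position 4: tagging it V would leave rule 2 unsatisfiable, so it must be C.
Position 9: tagging it V would leave rule 2 unsatisfiable, so it must be N.
That leaves exactly one tagging: D C R C R D D N N C.
Checking: rule 1 ✓; rule 2 ✓; rule 3 ✓; rule 4 ✓; rule 5 ✓.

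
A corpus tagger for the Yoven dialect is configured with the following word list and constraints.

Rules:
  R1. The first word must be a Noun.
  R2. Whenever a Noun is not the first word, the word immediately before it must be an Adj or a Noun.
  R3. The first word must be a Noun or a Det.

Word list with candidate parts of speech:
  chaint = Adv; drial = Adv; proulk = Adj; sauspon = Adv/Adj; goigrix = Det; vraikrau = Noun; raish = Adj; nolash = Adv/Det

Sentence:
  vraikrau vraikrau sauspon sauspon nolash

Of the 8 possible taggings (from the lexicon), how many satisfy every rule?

8

Candidates per position — 1:vraikrau {Noun}; 2:vraikrau {Noun}; 3:sauspon {Adv,Adj}; 4:sauspon {Adv,Adj}; 5:nolash {Adv,Det}.
There are 8 candidate sequences in total.
Checking each against the rules leaves 8 sequences.
Count = 8.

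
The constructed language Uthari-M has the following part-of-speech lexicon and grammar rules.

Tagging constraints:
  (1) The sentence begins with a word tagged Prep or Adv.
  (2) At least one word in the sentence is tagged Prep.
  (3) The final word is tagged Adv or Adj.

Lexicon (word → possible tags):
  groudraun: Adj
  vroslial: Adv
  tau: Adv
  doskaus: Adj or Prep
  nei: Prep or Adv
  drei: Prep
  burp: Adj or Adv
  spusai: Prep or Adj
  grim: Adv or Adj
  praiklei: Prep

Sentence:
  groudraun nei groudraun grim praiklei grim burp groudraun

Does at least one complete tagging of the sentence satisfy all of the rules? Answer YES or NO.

Candidates per position — 1:groudraun {Adj}; 2:nei {Prep,Adv}; 3:groudraun {Adj}; 4:grim {Adv,Adj}; 5:praiklei {Prep}; 6:grim {Adv,Adj}; 7:burp {Adj,Adv}; 8:groudraun {Adj}.
Rule 1 cannot be satisfied by any choice of tags from the lexicon.
So there is no consistent tagging.

NO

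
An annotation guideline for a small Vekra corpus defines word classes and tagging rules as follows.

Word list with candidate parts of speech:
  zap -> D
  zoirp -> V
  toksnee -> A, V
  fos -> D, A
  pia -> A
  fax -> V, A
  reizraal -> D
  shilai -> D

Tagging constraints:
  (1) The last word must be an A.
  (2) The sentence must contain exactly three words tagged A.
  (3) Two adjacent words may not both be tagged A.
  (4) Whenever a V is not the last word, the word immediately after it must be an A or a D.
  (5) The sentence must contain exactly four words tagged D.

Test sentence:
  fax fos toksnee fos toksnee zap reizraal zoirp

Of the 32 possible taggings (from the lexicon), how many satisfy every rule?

Candidates per position — 1:fax {V,A}; 2:fos {D,A}; 3:toksnee {A,V}; 4:fos {D,A}; 5:toksnee {A,V}; 6:zap {D}; 7:reizraal {D}; 8:zoirp {V}.
There are 32 candidate sequences in total.
Rule 1 cannot be satisfied by any choice of tags from the lexicon.
So there is no consistent tagging.
Count = 0.

0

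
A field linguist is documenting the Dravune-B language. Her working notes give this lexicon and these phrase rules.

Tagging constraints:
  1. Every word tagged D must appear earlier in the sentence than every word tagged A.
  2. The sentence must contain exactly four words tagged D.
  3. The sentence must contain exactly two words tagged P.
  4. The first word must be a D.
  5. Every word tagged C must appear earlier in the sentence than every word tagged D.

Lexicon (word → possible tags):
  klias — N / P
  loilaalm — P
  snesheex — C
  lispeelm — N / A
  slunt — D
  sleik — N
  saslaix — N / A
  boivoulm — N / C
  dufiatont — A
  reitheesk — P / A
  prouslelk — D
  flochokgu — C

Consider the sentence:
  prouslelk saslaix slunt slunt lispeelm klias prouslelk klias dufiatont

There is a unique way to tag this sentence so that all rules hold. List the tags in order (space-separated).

Candidates per position — 1:prouslelk {D}; 2:saslaix {N,A}; 3:slunt {D}; 4:slunt {D}; 5:lispeelm {N,A}; 6:klias {N,P}; 7:prouslelk {D}; 8:klias {N,P}; 9:dufiatont {A}.
Position 2: A is ruled out by rule 1; that leaves N.
Position 5: A is ruled out by rule 1; that leaves N.
Position 6: N is ruled out by rule 3; that leaves P.
Position 8: N is ruled out by rule 3; that leaves P.
The unique satisfying tagging is: D N D D N P D P A.
Checking: rule 1 holds; rule 2 holds; rule 3 holds; rule 4 holds; rule 5 holds.

D N D D N P D P A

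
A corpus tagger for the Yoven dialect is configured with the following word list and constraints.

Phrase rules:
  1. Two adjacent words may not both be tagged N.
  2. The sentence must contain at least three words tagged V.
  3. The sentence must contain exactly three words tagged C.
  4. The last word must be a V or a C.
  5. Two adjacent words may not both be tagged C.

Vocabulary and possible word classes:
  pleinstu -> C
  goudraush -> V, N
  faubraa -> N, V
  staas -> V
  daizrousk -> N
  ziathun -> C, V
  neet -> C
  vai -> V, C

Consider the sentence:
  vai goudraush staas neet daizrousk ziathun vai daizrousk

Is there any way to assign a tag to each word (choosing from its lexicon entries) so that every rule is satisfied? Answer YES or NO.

NO

Candidates per position — 1:vai {V,C}; 2:goudraush {V,N}; 3:staas {V}; 4:neet {C}; 5:daizrousk {N}; 6:ziathun {C,V}; 7:vai {V,C}; 8:daizrousk {N}.
Rule 4 cannot be satisfied by any choice of tags from the lexicon.
So there is no consistent tagging.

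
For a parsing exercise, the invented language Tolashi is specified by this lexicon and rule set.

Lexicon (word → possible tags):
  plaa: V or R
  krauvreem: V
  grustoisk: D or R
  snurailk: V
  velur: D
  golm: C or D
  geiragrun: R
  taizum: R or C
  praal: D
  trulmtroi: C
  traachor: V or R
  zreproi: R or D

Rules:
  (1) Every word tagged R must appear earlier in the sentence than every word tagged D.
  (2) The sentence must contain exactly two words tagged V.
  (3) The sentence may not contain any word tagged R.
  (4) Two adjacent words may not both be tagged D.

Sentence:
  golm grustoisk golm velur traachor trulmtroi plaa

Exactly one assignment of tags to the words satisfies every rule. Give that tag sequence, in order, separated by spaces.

Candidates per position — 1:golm {C,D}; 2:grustoisk {D,R}; 3:golm {C,D}; 4:velur {D}; 5:traachor {V,R}; 6:trulmtroi {C}; 7:plaa {V,R}.
Position 2: tagging it R would leave rule 3 unsatisfiable, so it must be D.
Position 3: tagging it D would leave rule 4 unsatisfiable, so it must be C.
Position 5: tagging it R would leave rule 1 unsatisfiable, so it must be V.
Position 7: tagging it R would leave rule 1 unsatisfiable, so it must be V.
Position 1: tagging it D would leave rule 4 unsatisfiable, so it must be C.
That leaves exactly one tagging: C D C D V C V.
Verifying each rule — rule 1 ok; rule 2 ok; rule 3 ok; rule 4 ok.

C D C D V C V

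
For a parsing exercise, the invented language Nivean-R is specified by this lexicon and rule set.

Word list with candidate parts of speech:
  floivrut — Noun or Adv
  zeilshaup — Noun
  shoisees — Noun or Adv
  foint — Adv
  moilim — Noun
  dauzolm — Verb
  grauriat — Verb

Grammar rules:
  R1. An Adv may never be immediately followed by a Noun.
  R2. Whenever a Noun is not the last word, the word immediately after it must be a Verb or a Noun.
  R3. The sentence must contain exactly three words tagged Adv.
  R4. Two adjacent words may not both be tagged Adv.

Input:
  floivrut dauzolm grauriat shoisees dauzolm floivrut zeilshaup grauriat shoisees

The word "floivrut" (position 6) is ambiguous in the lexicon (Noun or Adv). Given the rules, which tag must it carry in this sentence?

Noun

Candidates per position — 1:floivrut {Noun,Adv}; 2:dauzolm {Verb}; 3:grauriat {Verb}; 4:shoisees {Noun,Adv}; 5:dauzolm {Verb}; 6:floivrut {Noun,Adv}; 7:zeilshaup {Noun}; 8:grauriat {Verb}; 9:shoisees {Noun,Adv}.
If word 6 were Adv, no tagging could satisfy rule 1; so word 6 is Noun.
If word 9 were Noun, no tagging could satisfy rule 3; so word 9 is Adv.
If word 1 were Noun, no tagging could satisfy rule 3; so word 1 is Adv.
If word 4 were Noun, no tagging could satisfy rule 3; so word 4 is Adv.
That leaves exactly one tagging: Adv Verb Verb Adv Verb Noun Noun Verb Adv.
Verifying each rule — rule 1 ok; rule 2 ok; rule 3 ok; rule 4 ok.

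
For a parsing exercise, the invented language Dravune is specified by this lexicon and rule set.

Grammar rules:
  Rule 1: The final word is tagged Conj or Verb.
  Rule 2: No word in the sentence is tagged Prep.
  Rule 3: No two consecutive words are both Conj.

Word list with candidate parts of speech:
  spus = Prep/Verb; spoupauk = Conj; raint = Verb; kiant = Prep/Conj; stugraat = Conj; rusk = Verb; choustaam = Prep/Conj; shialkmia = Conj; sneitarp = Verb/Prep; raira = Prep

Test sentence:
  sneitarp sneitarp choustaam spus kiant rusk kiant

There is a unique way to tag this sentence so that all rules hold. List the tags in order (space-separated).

Candidates per position — 1:sneitarp {Verb,Prep}; 2:sneitarp {Verb,Prep}; 3:choustaam {Prep,Conj}; 4:spus {Prep,Verb}; 5:kiant {Prep,Conj}; 6:rusk {Verb}; 7:kiant {Prep,Conj}.
Word 1 cannot be Prep — rule 2 would then fail for every completion. It is Verb.
Word 2 cannot be Prep — rule 2 would then fail for every completion. It is Verb.
Word 3 cannot be Prep — rule 2 would then fail for every completion. It is Conj.
Word 4 cannot be Prep — rule 2 would then fail for every completion. It is Verb.
Word 5 cannot be Prep — rule 2 would then fail for every completion. It is Conj.
Word 7 cannot be Prep — rule 1 would then fail for every completion. It is Conj.
So the tagging must be: Verb Verb Conj Verb Conj Verb Conj.
Checking: rule 1 satisfied; rule 2 satisfied; rule 3 satisfied.

Verb Verb Conj Verb Conj Verb Conj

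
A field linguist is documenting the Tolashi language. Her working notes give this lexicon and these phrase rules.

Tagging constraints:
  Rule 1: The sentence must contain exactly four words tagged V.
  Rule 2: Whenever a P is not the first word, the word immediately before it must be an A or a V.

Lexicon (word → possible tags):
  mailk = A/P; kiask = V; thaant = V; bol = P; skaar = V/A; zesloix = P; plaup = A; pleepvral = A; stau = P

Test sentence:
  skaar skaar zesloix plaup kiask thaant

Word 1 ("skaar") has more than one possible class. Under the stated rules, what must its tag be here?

V

Candidates per position — 1:skaar {V,A}; 2:skaar {V,A}; 3:zesloix {P}; 4:plaup {A}; 5:kiask {V}; 6:thaant {V}.
Position 1: tagging it A would leave rule 1 unsatisfiable, so it must be V.
Position 2: tagging it A would leave rule 1 unsatisfiable, so it must be V.
The only consistent sequence is: V V P A V V.
Checking: rule 1 satisfied; rule 2 satisfied.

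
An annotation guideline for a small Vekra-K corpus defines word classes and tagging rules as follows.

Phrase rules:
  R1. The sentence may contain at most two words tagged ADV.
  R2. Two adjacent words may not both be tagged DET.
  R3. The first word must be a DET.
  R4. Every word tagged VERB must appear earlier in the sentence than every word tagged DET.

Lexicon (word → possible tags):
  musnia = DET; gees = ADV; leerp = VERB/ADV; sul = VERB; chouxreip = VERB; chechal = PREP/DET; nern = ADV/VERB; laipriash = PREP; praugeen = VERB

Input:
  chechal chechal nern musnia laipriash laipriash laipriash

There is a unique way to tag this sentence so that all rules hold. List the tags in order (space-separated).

Candidates per position — 1:chechal {PREP,DET}; 2:chechal {PREP,DET}; 3:nern {ADV,VERB}; 4:musnia {DET}; 5:laipriash {PREP}; 6:laipriash {PREP}; 7:laipriash {PREP}.
Word 1 cannot be PREP — rule 3 would then fail for every completion. It is DET.
Word 2 cannot be DET — rule 2 would then fail for every completion. It is PREP.
Word 3 cannot be VERB — rule 4 would then fail for every completion. It is ADV.
So the tagging must be: DET PREP ADV DET PREP PREP PREP.
Verifying each rule — rule 1 satisfied; rule 2 satisfied; rule 3 satisfied; rule 4 satisfied.

DET PREP ADV DET PREP PREP PREP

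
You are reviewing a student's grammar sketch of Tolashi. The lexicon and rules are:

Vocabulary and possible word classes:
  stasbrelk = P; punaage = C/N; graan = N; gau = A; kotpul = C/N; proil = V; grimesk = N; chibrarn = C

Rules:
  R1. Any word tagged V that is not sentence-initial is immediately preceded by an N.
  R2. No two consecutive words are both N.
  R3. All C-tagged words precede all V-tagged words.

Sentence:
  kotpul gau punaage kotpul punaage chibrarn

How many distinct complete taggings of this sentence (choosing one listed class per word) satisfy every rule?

10

Candidates per position — 1:kotpul {C,N}; 2:gau {A}; 3:punaage {C,N}; 4:kotpul {C,N}; 5:punaage {C,N}; 6:chibrarn {C}.
There are 16 candidate sequences in total.
Checking each against the rules leaves 10 sequences.
Count = 10.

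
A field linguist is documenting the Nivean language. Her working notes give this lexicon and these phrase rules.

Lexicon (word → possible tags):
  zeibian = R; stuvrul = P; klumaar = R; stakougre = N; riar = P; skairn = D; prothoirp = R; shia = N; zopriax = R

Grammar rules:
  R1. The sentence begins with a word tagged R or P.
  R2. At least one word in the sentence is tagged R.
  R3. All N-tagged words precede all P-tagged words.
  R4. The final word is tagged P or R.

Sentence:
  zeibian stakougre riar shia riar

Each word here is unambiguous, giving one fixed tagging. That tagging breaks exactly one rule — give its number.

Fixed tagging: R N P N P.
Applying the rules: R1 ok, R2 ok, R3 fails, R4 ok.
Only rule 3 fails.

3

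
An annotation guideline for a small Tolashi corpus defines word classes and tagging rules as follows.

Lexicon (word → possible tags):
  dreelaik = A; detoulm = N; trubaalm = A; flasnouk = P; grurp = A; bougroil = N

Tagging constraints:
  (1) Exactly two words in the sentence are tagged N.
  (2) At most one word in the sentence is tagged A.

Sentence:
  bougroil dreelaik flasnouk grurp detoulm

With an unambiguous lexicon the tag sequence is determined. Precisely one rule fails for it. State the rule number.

2

Fixed tagging: N A P A N.
Applying the rules: R1 pass, R2 fail.
Only rule 2 fails.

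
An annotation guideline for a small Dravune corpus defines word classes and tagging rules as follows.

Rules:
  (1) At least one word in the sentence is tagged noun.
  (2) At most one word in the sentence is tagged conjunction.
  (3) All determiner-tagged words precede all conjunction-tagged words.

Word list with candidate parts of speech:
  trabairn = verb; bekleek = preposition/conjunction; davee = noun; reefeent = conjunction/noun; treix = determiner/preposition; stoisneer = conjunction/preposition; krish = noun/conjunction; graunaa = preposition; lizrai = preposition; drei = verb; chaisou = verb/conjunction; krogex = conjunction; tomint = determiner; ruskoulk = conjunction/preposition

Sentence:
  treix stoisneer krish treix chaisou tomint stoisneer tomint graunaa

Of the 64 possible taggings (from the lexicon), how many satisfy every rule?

Candidates per position — 1:treix {determiner,preposition}; 2:stoisneer {conjunction,preposition}; 3:krish {noun,conjunction}; 4:treix {determiner,preposition}; 5:chaisou {verb,conjunction}; 6:tomint {determiner}; 7:stoisneer {conjunction,preposition}; 8:tomint {determiner}; 9:graunaa {preposition}.
There are 64 candidate sequences in total.
The sequences that satisfy every rule: determiner preposition noun determiner verb determiner preposition determiner preposition; determiner preposition noun preposition verb determiner preposition determiner preposition; preposition preposition noun determiner verb determiner preposition determiner preposition; preposition preposition noun preposition verb determiner preposition determiner preposition.
Count = 4.

4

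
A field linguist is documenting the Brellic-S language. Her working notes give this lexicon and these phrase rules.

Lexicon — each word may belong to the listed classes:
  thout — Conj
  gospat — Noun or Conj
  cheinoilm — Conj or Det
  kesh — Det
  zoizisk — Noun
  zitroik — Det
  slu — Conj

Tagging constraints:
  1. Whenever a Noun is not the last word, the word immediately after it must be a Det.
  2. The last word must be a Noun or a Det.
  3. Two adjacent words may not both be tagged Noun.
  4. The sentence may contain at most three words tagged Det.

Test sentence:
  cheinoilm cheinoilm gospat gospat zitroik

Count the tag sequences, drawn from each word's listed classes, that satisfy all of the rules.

8

Candidates per position — 1:cheinoilm {Conj,Det}; 2:cheinoilm {Conj,Det}; 3:gospat {Noun,Conj}; 4:gospat {Noun,Conj}; 5:zitroik {Det}.
There are 16 candidate sequences in total.
Checking each against the rules leaves 8 sequences.
Count = 8.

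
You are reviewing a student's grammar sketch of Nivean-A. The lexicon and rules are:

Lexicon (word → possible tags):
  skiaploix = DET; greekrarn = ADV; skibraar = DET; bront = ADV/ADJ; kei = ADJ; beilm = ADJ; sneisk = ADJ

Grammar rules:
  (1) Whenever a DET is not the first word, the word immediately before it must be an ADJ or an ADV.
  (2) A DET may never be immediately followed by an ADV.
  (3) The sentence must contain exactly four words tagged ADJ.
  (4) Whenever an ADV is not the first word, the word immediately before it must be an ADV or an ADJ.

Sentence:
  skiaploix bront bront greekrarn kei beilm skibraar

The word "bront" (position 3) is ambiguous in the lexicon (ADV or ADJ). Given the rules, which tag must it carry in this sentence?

Candidates per position — 1:skiaploix {DET}; 2:bront {ADV,ADJ}; 3:bront {ADV,ADJ}; 4:greekrarn {ADV}; 5:kei {ADJ}; 6:beilm {ADJ}; 7:skibraar {DET}.
At position 2, choosing ADV makes rule 2 impossible to satisfy; hence ADJ.
At position 3, choosing ADV makes rule 3 impossible to satisfy; hence ADJ.
So the tagging must be: DET ADJ ADJ ADV ADJ ADJ DET.
Rule-by-rule: rule 1 satisfied; rule 2 satisfied; rule 3 satisfied; rule 4 satisfied.

ADJ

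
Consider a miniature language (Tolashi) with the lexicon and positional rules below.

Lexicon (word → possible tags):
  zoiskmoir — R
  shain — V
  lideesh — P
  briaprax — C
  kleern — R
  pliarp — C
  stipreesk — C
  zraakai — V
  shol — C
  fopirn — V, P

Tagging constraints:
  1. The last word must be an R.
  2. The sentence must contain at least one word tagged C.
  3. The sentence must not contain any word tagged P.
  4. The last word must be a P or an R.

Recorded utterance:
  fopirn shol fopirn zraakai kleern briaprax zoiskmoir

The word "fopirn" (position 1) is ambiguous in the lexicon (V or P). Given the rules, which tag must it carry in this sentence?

V

Candidates per position — 1:fopirn {V,P}; 2:shol {C}; 3:fopirn {V,P}; 4:zraakai {V}; 5:kleern {R}; 6:briaprax {C}; 7:zoiskmoir {R}.
Position 1: P is ruled out by rule 3; that leaves V.
Position 3: P is ruled out by rule 3; that leaves V.
That leaves exactly one tagging: V C V V R C R.
Rule-by-rule: rule 1 ✓; rule 2 ✓; rule 3 ✓; rule 4 ✓.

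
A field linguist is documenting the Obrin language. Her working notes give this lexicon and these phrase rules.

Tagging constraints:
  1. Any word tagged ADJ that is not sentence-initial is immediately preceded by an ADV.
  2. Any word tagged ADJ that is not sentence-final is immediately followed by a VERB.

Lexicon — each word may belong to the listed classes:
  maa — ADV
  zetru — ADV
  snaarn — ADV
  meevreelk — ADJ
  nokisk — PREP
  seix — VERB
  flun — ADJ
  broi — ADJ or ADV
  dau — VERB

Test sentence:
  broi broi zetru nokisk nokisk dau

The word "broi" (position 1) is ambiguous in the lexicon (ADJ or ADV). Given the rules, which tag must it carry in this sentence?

ADV

Candidates per position — 1:broi {ADJ,ADV}; 2:broi {ADJ,ADV}; 3:zetru {ADV}; 4:nokisk {PREP}; 5:nokisk {PREP}; 6:dau {VERB}.
At position 1, choosing ADJ makes rule 2 impossible to satisfy; hence ADV.
At position 2, choosing ADJ makes rule 2 impossible to satisfy; hence ADV.
That leaves exactly one tagging: ADV ADV ADV PREP PREP VERB.
Rule-by-rule: rule 1 satisfied; rule 2 satisfied.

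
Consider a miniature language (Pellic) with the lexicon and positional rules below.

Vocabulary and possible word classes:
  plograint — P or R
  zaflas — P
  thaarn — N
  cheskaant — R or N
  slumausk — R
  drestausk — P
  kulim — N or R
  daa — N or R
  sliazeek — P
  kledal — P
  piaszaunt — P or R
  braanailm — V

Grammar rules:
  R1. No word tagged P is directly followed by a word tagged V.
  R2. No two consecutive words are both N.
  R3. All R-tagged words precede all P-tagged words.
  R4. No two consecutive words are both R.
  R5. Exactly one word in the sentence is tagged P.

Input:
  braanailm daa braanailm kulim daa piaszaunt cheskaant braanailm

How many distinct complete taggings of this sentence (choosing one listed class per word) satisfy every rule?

Candidates per position — 1:braanailm {V}; 2:daa {N,R}; 3:braanailm {V}; 4:kulim {N,R}; 5:daa {N,R}; 6:piaszaunt {P,R}; 7:cheskaant {R,N}; 8:braanailm {V}.
There are 32 candidate sequences in total.
The sequences that satisfy every rule: V N V N R P N V; V N V R N P N V; V R V N R P N V; V R V R N P N V.
Count = 4.

4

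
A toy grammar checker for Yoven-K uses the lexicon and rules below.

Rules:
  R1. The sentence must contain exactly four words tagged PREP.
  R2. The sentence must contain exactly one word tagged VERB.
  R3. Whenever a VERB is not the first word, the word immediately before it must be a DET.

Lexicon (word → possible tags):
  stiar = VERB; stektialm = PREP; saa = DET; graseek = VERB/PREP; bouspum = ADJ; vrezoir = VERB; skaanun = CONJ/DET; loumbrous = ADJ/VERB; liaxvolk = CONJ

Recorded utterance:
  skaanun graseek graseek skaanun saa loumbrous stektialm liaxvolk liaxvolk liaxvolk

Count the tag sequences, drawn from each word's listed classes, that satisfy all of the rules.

0

Candidates per position — 1:skaanun {CONJ,DET}; 2:graseek {VERB,PREP}; 3:graseek {VERB,PREP}; 4:skaanun {CONJ,DET}; 5:saa {DET}; 6:loumbrous {ADJ,VERB}; 7:stektialm {PREP}; 8:liaxvolk {CONJ}; 9:liaxvolk {CONJ}; 10:liaxvolk {CONJ}.
There are 32 candidate sequences in total.
Rule 1 cannot be satisfied by any choice of tags from the lexicon.
So there is no consistent tagging.
Count = 0.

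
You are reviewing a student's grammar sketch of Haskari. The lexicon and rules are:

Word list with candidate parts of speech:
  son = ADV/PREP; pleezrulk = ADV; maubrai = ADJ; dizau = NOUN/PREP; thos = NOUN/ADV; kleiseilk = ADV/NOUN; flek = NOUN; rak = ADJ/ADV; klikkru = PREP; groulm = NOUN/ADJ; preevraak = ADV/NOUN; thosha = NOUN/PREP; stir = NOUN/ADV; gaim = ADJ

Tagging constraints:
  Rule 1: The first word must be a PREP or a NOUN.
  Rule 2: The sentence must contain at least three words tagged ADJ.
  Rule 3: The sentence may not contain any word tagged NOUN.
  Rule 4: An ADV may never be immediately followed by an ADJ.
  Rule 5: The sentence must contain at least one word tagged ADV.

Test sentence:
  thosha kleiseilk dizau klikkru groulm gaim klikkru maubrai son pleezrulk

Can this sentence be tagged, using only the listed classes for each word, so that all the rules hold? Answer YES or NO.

Candidates per position — 1:thosha {NOUN,PREP}; 2:kleiseilk {ADV,NOUN}; 3:dizau {NOUN,PREP}; 4:klikkru {PREP}; 5:groulm {NOUN,ADJ}; 6:gaim {ADJ}; 7:klikkru {PREP}; 8:maubrai {ADJ}; 9:son {ADV,PREP}; 10:pleezrulk {ADV}.
One satisfying assignment: PREP ADV PREP PREP ADJ ADJ PREP ADJ ADV ADV.
Verifying each rule — rule 1 ✓; rule 2 ✓; rule 3 ✓; rule 4 ✓; rule 5 ✓.

YES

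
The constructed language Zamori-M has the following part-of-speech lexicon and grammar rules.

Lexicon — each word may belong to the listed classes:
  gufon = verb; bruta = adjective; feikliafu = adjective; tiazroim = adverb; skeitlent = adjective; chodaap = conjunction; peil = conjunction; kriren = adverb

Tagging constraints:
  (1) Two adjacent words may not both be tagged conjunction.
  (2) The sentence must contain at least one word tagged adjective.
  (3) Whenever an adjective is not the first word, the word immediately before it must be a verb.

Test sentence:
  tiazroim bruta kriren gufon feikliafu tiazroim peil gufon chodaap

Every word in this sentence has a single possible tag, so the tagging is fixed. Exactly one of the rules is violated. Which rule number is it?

Fixed tagging: adverb adjective adverb verb adjective adverb conjunction verb conjunction.
Rule check: R1 ok, R2 ok, R3 fails.
Only rule 3 fails.

3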